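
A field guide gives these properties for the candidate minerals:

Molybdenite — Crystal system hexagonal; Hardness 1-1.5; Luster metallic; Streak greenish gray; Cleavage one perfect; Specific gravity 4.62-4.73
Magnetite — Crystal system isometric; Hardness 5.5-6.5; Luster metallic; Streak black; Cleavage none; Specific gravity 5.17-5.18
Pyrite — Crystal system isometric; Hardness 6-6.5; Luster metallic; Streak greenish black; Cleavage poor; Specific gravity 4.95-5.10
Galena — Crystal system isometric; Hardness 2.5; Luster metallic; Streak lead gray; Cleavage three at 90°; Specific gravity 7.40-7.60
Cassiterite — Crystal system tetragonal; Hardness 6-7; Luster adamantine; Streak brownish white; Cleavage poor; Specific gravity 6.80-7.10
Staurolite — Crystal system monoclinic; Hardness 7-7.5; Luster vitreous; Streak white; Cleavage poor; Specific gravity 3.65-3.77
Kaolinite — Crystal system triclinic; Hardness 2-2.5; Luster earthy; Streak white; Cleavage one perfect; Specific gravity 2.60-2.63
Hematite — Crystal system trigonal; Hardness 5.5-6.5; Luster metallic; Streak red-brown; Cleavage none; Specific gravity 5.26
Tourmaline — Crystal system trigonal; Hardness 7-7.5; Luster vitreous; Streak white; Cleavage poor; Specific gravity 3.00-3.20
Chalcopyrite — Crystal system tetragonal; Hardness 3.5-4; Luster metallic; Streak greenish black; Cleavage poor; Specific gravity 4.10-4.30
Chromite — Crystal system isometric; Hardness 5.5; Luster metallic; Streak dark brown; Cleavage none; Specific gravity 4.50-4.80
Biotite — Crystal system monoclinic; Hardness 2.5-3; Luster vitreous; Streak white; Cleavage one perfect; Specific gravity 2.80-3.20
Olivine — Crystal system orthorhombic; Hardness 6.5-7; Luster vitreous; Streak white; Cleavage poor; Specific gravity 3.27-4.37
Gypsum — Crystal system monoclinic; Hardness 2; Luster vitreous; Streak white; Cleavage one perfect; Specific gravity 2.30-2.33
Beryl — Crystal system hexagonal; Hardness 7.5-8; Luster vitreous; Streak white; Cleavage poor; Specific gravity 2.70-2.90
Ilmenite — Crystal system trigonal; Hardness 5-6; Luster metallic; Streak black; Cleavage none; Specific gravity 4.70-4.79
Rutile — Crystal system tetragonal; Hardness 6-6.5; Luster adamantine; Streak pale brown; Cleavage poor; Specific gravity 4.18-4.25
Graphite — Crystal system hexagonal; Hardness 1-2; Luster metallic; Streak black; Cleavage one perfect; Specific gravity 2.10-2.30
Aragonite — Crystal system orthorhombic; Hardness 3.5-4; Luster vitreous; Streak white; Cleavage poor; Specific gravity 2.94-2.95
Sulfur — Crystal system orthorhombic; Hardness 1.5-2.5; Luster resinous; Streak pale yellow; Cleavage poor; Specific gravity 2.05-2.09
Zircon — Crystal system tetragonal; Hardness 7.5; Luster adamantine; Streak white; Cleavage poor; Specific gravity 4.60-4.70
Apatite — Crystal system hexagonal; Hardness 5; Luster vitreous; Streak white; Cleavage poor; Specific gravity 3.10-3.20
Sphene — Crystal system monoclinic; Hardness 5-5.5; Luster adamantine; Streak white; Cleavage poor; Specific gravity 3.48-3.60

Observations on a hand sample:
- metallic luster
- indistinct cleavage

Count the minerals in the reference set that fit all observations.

2

Metallic luster — leaves Molybdenite, Magnetite, Pyrite, Galena, Hematite, Chalcopyrite, Chromite, Ilmenite, Graphite.
Indistinct cleavage — only Pyrite, Chalcopyrite remain.
The minerals that satisfy all observations are Chalcopyrite, Pyrite.
That is 2 minerals.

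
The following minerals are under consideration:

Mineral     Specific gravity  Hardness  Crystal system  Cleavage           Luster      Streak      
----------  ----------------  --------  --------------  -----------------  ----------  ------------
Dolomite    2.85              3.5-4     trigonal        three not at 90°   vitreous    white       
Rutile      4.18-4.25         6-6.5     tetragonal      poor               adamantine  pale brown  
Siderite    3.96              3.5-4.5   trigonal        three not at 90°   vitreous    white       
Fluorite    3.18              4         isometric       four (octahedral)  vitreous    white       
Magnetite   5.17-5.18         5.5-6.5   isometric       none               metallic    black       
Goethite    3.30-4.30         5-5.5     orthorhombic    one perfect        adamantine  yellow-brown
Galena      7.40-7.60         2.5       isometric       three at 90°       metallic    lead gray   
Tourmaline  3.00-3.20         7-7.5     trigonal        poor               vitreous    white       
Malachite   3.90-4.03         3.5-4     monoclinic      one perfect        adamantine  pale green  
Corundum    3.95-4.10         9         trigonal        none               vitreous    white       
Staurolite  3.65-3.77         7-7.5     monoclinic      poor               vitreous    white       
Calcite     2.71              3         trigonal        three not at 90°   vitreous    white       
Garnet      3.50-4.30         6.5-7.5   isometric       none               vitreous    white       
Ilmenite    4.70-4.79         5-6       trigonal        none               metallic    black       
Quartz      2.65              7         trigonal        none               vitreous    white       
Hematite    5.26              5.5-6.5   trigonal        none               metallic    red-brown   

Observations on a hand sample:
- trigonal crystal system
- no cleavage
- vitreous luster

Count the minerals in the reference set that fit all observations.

Trigonal crystal system — narrows the field to Dolomite, Siderite, Tourmaline, Corundum, Calcite, Ilmenite, Quartz, Hematite.
No cleavage excludes Dolomite, Siderite, Tourmaline, Calcite.
Vitreous luster eliminates Ilmenite, Hematite.
The minerals that satisfy all observations are Corundum, Quartz.
That is 2 minerals.

2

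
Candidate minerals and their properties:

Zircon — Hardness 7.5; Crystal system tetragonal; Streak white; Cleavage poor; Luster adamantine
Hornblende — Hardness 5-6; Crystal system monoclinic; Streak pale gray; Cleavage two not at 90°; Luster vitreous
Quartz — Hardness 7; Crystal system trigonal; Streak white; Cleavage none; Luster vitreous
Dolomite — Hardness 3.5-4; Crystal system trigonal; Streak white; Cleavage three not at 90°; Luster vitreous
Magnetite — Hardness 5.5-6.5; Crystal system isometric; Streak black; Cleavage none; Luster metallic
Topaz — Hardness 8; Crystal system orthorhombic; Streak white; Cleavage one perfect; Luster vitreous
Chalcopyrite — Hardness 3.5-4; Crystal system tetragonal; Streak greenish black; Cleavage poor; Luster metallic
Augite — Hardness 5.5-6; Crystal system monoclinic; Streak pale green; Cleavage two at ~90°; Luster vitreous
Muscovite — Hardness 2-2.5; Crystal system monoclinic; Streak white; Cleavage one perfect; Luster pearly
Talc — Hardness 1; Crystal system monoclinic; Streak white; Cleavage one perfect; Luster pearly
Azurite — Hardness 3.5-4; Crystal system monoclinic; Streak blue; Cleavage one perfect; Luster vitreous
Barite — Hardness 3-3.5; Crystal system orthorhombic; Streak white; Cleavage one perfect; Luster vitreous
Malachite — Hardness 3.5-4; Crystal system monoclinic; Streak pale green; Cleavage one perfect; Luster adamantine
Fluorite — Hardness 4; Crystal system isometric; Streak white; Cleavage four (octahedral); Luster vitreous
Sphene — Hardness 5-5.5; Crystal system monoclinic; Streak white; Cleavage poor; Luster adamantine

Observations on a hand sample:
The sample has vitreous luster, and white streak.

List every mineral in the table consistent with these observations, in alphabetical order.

Vitreous luster — leaves Hornblende, Quartz, Dolomite, Topaz, Augite, Azurite, Barite, Fluorite.
White streak excludes Hornblende, Augite, Azurite.
Remaining candidates: Barite, Dolomite, Fluorite, Quartz, Topaz.

Barite, Dolomite, Fluorite, Quartz, Topaz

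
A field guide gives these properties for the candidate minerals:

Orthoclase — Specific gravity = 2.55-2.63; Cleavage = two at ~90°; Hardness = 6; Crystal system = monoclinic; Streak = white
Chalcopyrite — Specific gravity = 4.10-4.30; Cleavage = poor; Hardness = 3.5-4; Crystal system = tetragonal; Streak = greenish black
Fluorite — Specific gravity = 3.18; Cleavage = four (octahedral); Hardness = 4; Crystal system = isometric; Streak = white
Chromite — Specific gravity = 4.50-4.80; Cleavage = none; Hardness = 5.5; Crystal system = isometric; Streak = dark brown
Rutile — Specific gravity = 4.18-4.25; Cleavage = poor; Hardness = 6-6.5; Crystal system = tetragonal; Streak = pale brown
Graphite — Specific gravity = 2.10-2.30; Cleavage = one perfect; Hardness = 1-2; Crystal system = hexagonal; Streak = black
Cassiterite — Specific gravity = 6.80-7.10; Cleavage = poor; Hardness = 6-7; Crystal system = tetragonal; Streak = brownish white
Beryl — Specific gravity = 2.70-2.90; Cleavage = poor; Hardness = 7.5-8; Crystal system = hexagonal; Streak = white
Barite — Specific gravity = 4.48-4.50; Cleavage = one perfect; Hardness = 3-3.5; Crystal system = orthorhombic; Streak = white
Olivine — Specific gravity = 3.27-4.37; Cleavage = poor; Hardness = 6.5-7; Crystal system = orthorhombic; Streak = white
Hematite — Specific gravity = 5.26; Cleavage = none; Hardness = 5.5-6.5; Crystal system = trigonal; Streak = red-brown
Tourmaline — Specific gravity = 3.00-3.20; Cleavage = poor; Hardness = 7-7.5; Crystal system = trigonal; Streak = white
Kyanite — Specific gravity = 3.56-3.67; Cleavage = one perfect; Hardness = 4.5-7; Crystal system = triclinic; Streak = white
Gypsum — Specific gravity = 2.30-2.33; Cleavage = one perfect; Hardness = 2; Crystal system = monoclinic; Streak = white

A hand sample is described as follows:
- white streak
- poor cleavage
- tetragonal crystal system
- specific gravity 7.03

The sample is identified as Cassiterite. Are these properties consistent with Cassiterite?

White streak — Cassiterite has brownish white streak; a mismatch.
Poor cleavage — consistent with Cassiterite (cleavage poor).
Tetragonal crystal system — consistent with Cassiterite (tetragonal system).
Specific gravity 7.03 — consistent with Cassiterite (SG 6.80-7.10).
The streak observation rules out Cassiterite.

Inconsistent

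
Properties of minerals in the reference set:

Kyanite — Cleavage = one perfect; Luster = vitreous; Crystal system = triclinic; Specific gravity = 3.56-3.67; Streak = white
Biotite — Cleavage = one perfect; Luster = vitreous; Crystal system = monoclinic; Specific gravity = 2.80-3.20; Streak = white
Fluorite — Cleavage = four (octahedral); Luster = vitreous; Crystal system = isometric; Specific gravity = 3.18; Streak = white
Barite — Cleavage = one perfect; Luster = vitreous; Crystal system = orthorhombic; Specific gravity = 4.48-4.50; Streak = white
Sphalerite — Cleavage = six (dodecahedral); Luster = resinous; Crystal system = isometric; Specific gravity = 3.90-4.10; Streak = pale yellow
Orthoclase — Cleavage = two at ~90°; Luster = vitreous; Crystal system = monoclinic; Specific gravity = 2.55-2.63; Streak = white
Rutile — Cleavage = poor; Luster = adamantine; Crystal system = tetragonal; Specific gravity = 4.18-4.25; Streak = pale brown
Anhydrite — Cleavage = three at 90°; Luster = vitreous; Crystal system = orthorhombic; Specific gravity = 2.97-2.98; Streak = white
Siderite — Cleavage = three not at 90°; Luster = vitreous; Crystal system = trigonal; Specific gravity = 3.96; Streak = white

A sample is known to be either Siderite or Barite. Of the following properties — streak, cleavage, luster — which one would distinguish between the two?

Streak: both white — shared.
Cleavage: Siderite three not at 90°, Barite one perfect — distinct.
Luster: both vitreous — shared.
Only cleavage differs between Siderite and Barite among the listed tests.

cleavage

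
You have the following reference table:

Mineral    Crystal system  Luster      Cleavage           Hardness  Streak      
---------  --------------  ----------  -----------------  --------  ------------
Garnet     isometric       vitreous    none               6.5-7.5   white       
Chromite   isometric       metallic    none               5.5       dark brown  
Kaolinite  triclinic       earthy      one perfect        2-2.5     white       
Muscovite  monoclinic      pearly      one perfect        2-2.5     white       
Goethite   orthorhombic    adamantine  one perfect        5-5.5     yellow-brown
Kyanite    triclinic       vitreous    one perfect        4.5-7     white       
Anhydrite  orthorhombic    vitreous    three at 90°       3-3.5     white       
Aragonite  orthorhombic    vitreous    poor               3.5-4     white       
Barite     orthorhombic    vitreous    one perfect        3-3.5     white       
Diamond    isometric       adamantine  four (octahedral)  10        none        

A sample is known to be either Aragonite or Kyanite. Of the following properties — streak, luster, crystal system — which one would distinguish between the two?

crystal system

Streak: both white — same for both.
Luster: both vitreous — same for both.
Crystal system: Aragonite orthorhombic, Kyanite triclinic — these differ.
Of the listed properties, crystal system is the one that separates them.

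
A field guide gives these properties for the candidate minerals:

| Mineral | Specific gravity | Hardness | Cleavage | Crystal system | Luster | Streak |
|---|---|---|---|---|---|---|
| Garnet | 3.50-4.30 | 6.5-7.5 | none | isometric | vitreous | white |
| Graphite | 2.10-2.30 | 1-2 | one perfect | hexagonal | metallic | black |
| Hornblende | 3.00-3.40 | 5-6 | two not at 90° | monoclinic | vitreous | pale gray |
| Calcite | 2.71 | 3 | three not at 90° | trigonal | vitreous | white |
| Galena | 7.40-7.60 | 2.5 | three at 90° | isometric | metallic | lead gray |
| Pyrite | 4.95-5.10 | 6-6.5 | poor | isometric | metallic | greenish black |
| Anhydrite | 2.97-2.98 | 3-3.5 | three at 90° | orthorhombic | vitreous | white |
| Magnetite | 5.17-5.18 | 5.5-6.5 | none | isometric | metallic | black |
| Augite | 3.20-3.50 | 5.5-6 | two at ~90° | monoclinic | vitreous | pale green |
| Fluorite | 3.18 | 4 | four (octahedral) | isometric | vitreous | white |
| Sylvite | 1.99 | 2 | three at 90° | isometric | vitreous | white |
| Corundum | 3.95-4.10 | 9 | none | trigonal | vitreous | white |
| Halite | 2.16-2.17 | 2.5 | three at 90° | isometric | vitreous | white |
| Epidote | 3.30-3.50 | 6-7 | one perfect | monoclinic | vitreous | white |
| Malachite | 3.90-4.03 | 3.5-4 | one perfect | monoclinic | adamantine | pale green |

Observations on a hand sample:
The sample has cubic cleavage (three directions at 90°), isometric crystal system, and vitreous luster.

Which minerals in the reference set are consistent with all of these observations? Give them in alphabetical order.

Halite, Sylvite

Cubic cleavage (three directions at 90°): narrows the field to Galena, Anhydrite, Sylvite, Halite.
Isometric crystal system excludes Anhydrite.
Vitreous luster is inconsistent with Galena.
Consistent with every observation: Halite, Sylvite.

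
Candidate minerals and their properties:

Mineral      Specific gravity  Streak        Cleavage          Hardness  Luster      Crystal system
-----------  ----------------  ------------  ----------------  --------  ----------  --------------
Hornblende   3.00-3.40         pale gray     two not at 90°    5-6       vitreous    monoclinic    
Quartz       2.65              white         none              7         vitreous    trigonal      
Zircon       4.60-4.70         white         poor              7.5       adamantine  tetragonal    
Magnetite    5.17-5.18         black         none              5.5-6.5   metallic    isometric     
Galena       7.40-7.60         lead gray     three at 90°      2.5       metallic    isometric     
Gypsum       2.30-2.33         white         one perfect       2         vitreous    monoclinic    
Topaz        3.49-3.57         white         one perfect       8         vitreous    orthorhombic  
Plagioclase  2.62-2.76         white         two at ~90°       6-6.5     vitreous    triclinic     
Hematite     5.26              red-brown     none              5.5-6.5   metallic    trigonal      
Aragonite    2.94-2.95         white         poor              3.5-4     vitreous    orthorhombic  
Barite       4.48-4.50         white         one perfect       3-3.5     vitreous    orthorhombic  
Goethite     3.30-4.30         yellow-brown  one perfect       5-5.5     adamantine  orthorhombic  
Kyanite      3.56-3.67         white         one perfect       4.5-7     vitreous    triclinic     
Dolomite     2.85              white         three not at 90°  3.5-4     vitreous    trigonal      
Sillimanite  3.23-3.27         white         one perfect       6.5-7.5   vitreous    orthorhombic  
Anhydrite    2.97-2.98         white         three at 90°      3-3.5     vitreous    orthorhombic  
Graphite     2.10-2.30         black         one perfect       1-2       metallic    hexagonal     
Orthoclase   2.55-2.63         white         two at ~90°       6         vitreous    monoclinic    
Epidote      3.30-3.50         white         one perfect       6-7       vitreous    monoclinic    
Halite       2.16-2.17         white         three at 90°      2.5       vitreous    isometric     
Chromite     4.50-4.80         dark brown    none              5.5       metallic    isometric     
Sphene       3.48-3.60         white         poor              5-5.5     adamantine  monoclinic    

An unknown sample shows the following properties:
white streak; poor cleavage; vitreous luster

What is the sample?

Aragonite

White streak — leaves Quartz, Zircon, Gypsum, Topaz, Plagioclase, Aragonite, Barite, Kyanite, Dolomite, Sillimanite, Anhydrite, Orthoclase, Epidote, Halite, Sphene.
Poor cleavage — leaves Zircon, Aragonite, Sphene.
Vitreous luster — Aragonite remains.
Aragonite is the sole remaining match.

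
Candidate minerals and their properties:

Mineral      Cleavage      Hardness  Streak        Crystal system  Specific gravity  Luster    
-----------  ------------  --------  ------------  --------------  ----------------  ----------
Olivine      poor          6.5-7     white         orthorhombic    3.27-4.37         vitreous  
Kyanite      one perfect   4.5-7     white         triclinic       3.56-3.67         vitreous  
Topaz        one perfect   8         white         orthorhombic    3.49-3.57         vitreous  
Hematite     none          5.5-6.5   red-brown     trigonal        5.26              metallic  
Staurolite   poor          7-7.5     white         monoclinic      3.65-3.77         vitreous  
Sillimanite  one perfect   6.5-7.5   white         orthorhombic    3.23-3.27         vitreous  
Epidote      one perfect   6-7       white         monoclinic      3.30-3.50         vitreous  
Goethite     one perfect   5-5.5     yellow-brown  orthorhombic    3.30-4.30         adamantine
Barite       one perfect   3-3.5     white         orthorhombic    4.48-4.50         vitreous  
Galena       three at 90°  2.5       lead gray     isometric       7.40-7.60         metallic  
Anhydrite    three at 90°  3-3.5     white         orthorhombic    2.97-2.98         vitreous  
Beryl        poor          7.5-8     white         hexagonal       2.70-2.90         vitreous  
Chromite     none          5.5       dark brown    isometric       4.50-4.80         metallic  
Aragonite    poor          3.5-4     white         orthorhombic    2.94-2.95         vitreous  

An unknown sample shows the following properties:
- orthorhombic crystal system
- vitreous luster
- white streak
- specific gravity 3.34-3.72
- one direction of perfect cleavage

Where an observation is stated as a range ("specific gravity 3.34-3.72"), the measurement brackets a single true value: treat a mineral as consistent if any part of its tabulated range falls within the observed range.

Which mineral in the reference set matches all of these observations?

Orthorhombic crystal system — only Olivine, Topaz, Sillimanite, Goethite, Barite, Anhydrite, Aragonite remain.
Vitreous luster is inconsistent with Goethite.
White streak — every remaining candidate is consistent.
Specific gravity 3.34-3.72 — narrows the field to Olivine, Topaz.
One direction of perfect cleavage eliminates Olivine.
The only mineral consistent with every observation is Topaz.

Topaz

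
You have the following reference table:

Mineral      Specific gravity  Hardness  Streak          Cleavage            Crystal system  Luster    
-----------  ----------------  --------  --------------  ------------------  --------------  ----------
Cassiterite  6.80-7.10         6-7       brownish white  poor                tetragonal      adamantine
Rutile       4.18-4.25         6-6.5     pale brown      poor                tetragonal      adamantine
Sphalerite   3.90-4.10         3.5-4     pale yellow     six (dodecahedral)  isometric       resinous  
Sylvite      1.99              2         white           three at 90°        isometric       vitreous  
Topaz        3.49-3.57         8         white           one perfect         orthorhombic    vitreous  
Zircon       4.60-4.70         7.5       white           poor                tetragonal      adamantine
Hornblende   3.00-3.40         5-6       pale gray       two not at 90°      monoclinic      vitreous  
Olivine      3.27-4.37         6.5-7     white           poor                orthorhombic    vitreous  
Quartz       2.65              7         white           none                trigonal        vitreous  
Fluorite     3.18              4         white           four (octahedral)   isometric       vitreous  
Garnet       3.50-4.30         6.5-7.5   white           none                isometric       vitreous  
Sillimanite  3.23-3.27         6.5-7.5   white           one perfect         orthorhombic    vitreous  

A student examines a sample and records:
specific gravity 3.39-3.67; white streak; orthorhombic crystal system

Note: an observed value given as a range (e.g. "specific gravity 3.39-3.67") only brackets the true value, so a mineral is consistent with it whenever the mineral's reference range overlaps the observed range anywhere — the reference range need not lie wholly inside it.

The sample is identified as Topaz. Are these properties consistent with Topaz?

Yes

Specific gravity 3.39-3.67 — matches Topaz (SG 3.49-3.57).
White streak — matches Topaz (white streak).
Orthorhombic crystal system — matches Topaz (orthorhombic system).
Nothing contradicts Topaz.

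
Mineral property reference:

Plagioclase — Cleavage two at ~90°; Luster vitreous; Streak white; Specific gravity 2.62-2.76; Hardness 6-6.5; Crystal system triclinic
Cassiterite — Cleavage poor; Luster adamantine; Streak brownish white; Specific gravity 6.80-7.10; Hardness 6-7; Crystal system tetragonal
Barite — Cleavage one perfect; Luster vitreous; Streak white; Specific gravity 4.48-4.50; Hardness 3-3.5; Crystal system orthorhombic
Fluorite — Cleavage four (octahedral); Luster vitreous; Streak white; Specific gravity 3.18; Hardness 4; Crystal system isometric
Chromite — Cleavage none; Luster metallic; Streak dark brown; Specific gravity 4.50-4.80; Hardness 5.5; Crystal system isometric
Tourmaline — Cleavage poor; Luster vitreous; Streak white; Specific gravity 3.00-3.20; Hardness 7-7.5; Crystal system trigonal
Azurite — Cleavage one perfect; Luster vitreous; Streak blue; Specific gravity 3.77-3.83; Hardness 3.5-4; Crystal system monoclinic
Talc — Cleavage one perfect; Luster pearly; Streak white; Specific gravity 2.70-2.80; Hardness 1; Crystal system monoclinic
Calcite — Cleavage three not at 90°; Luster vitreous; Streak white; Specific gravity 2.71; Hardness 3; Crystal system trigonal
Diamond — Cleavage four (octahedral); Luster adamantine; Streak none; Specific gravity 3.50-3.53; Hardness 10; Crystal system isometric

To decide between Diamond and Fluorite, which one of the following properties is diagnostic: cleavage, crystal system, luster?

luster

Cleavage: both four (octahedral) — no difference.
Crystal system: both isometric — no difference.
Luster: Diamond adamantine, Fluorite vitreous — distinct.
Only luster differs between Diamond and Fluorite among the listed tests.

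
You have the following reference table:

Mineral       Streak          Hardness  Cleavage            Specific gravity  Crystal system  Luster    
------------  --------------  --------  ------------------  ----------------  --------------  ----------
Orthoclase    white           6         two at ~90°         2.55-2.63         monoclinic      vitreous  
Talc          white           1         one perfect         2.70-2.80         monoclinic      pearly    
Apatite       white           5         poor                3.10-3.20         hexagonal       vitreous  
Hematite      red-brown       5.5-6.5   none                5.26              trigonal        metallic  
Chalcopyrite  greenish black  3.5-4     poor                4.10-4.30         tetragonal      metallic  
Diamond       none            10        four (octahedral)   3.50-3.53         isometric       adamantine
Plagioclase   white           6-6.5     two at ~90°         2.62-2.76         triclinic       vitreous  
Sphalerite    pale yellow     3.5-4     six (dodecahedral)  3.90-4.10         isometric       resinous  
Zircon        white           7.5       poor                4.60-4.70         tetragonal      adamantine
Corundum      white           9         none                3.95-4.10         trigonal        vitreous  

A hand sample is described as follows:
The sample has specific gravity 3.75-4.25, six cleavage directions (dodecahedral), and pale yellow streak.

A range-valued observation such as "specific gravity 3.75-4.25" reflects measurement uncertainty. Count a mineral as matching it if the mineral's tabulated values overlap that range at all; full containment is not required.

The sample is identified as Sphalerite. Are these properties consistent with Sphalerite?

Yes

Specific gravity 3.75-4.25 — is consistent with Sphalerite (SG 3.90-4.10).
Six cleavage directions (dodecahedral) — is consistent with Sphalerite (cleavage six (dodecahedral)).
Pale yellow streak — is consistent with Sphalerite (pale yellow streak).
All observations are consistent with the tabulated values for Sphalerite.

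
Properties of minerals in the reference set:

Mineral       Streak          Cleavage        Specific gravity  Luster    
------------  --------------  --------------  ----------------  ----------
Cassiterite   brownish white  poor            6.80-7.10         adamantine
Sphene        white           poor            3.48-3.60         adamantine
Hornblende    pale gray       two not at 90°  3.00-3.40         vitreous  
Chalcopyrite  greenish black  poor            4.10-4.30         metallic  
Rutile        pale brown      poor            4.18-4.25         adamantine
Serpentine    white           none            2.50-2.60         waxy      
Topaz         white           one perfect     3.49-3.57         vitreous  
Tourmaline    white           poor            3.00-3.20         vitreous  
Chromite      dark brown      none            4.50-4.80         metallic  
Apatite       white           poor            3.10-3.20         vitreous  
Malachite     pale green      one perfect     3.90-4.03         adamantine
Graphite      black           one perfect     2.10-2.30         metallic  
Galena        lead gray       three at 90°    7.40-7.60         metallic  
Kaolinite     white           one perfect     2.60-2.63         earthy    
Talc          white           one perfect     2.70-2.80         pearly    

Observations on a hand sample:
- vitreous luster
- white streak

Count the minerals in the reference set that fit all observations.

3

Vitreous luster: Hornblende, Topaz, Tourmaline, Apatite remain.
White streak eliminates Hornblende.
Remaining candidates: Apatite, Topaz, Tourmaline.
That is 3 minerals.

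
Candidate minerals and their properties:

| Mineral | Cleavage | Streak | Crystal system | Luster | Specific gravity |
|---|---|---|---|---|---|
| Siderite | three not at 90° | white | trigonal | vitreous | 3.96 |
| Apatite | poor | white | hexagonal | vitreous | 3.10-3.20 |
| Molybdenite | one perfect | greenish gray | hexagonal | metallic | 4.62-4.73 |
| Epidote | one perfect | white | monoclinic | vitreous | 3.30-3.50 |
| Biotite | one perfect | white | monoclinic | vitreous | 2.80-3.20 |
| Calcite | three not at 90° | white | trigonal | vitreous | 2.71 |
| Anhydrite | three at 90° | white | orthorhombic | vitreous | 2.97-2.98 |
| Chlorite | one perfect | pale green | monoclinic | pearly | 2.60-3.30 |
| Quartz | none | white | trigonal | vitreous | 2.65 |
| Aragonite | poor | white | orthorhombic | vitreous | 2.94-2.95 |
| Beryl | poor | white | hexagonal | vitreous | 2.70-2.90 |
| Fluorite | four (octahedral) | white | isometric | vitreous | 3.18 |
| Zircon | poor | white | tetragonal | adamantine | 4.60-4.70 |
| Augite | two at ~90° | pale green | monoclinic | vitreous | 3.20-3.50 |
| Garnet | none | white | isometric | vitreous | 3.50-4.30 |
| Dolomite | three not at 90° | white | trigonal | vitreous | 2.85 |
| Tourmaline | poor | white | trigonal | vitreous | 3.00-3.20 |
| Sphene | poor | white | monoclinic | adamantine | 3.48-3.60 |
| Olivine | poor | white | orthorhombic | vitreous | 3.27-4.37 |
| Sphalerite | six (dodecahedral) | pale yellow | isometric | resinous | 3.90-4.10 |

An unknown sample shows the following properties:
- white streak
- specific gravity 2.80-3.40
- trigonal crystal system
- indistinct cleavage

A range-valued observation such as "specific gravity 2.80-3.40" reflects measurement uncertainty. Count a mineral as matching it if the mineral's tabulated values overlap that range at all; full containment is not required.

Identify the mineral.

White streak excludes Molybdenite, Chlorite, Augite, Sphalerite.
Specific gravity 2.80-3.40 eliminates Siderite, Calcite, Quartz, Zircon, Garnet, Sphene.
Trigonal crystal system: only Dolomite, Tourmaline remain.
Indistinct cleavage rules out Dolomite.
Only Tourmaline satisfies all observations.

Tourmaline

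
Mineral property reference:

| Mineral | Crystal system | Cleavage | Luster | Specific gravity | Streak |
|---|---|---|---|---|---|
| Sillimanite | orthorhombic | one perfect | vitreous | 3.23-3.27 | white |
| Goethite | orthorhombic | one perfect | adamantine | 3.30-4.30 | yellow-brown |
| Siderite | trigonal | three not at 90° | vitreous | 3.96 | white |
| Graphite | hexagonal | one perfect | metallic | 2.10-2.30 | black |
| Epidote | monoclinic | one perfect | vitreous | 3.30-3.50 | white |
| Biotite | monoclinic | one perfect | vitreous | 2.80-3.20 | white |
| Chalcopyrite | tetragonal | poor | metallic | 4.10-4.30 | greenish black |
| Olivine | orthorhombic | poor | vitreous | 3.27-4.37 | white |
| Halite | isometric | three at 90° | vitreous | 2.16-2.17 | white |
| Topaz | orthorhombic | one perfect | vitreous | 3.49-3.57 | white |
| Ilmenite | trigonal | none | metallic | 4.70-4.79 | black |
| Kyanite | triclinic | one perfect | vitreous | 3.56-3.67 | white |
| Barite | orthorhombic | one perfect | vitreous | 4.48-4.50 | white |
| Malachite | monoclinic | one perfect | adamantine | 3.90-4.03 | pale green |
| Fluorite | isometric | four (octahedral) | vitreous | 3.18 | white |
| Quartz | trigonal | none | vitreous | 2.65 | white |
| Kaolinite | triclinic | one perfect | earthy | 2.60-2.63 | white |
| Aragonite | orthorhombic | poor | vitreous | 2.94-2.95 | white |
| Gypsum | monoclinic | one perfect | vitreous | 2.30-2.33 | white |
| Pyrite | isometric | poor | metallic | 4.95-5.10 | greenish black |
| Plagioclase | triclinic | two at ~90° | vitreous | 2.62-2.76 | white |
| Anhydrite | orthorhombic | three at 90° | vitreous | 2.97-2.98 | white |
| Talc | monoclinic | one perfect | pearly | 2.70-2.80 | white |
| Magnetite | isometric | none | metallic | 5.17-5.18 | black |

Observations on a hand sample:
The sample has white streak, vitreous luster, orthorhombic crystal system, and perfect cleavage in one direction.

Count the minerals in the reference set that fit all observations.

White streak — leaves Sillimanite, Siderite, Epidote, Biotite, Olivine, Halite, Topaz, Kyanite, Barite, Fluorite, Quartz, Kaolinite, Aragonite, Gypsum, Plagioclase, Anhydrite, Talc.
Vitreous luster eliminates Kaolinite, Talc.
Orthorhombic crystal system — narrows the field to Sillimanite, Olivine, Topaz, Barite, Aragonite, Anhydrite.
Perfect cleavage in one direction excludes Olivine, Aragonite, Anhydrite.
The minerals that satisfy all observations are Barite, Sillimanite, Topaz.
That is 3 minerals.

3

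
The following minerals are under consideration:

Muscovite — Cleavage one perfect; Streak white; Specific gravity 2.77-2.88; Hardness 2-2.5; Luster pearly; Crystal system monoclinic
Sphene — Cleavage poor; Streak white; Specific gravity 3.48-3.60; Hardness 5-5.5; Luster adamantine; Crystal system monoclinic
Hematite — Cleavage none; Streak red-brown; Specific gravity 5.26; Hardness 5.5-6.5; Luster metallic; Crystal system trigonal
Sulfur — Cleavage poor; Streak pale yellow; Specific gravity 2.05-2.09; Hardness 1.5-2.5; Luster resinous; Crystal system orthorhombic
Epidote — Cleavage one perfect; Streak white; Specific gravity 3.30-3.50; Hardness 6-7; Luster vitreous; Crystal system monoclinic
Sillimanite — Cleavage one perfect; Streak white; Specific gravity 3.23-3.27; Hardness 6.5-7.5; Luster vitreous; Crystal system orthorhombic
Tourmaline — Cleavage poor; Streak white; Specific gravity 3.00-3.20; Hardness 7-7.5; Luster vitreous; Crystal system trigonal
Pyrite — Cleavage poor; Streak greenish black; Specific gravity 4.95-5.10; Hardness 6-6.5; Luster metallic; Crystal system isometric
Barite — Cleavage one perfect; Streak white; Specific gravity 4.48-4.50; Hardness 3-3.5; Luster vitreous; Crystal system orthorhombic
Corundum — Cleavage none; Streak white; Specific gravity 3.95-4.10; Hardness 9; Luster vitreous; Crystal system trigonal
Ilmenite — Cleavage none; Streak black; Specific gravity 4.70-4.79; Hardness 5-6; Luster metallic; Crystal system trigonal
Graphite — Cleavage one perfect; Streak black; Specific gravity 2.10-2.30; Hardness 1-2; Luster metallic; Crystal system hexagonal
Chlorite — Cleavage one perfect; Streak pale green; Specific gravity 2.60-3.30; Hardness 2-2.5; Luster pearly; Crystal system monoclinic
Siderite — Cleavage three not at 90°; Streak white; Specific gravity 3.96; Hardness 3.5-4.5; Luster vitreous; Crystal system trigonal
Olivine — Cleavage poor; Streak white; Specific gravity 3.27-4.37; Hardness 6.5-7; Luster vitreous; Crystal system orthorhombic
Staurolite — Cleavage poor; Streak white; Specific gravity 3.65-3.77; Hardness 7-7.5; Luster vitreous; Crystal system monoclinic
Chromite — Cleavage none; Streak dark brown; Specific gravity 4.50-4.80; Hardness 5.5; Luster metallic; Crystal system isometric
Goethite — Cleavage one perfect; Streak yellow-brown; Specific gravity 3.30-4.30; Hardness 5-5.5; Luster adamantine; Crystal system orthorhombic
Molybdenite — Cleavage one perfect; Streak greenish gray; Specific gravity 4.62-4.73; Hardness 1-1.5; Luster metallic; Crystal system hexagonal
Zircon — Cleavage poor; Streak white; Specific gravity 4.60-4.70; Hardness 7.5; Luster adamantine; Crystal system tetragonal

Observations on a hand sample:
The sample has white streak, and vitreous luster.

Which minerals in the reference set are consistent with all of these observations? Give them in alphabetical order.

White streak: only Muscovite, Sphene, Epidote, Sillimanite, Tourmaline, Barite, Corundum, Siderite, Olivine, Staurolite, Zircon remain.
Vitreous luster eliminates Muscovite, Sphene, Zircon.
Remaining candidates: Barite, Corundum, Epidote, Olivine, Siderite, Sillimanite, Staurolite, Tourmaline.

Barite, Corundum, Epidote, Olivine, Siderite, Sillimanite, Staurolite, Tourmaline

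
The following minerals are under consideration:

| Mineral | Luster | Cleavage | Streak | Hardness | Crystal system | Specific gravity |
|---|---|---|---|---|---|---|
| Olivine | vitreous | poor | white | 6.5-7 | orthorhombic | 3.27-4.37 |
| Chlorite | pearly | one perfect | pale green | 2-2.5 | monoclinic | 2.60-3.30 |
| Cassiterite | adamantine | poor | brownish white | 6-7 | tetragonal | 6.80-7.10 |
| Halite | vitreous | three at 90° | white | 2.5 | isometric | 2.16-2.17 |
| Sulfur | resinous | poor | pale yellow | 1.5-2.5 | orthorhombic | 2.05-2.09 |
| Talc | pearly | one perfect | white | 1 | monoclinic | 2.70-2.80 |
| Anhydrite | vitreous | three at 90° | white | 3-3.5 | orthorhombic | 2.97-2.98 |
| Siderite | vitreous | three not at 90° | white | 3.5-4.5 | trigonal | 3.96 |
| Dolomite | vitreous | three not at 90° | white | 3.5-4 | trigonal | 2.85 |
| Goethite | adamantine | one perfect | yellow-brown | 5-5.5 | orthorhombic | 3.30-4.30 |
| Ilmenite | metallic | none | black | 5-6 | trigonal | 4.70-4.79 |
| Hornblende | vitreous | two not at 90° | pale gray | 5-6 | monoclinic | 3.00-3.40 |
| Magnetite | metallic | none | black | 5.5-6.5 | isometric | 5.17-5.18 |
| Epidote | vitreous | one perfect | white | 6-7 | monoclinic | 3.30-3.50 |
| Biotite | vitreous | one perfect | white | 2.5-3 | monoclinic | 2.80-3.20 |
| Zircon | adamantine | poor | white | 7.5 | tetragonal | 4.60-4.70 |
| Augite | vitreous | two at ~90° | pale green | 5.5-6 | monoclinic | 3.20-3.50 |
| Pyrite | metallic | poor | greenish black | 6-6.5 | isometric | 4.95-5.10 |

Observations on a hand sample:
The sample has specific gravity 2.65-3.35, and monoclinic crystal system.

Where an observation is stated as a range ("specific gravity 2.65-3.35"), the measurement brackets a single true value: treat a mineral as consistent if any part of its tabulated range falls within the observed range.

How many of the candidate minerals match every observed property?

Specific gravity 2.65-3.35: only Olivine, Chlorite, Talc, Anhydrite, Dolomite, Goethite, Hornblende, Epidote, Biotite, Augite remain.
Monoclinic crystal system is inconsistent with Olivine, Anhydrite, Dolomite, Goethite.
Consistent with every observation: Augite, Biotite, Chlorite, Epidote, Hornblende, Talc.
That is 6 minerals.

6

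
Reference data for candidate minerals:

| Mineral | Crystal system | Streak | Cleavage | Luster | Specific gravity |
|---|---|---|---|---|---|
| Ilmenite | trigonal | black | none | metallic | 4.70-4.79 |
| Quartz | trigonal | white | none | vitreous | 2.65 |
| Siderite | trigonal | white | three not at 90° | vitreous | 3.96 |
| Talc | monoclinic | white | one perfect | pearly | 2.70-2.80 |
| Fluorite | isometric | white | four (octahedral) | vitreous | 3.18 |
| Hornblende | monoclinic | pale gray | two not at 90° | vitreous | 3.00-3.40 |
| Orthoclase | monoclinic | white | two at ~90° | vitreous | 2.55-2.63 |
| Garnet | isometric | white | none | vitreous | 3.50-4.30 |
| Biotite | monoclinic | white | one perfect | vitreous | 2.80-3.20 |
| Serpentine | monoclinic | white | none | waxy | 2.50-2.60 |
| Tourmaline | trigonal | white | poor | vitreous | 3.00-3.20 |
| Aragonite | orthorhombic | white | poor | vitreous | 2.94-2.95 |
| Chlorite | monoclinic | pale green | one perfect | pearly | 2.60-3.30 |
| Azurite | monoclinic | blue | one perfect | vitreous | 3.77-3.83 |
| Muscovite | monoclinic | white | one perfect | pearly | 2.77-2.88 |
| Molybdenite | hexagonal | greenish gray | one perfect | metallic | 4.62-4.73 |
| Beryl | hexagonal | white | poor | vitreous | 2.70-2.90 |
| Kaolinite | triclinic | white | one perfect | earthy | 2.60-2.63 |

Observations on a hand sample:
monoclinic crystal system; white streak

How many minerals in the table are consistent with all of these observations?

5

Monoclinic crystal system: narrows the field to Talc, Hornblende, Orthoclase, Biotite, Serpentine, Chlorite, Azurite, Muscovite.
White streak excludes Hornblende, Chlorite, Azurite.
The minerals that satisfy all observations are Biotite, Muscovite, Orthoclase, Serpentine, Talc.
That is 5 minerals.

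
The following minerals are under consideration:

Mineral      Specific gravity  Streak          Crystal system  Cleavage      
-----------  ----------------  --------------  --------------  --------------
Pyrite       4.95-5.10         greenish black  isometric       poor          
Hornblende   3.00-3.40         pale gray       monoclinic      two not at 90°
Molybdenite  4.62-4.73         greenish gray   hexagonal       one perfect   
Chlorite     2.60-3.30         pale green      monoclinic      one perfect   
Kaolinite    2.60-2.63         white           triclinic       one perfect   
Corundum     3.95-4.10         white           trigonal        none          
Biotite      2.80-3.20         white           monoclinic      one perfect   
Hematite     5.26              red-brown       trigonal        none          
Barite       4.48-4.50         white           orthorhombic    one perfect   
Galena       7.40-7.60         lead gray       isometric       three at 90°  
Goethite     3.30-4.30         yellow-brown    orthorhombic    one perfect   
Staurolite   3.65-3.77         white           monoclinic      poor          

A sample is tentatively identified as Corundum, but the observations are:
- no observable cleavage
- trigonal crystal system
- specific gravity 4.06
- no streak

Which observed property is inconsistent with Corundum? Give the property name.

streak

No observable cleavage: Corundum has cleavage none — agrees.
Trigonal crystal system: Corundum has trigonal system — agrees.
Specific gravity 4.06: Corundum has SG 3.95-4.10 — agrees.
No streak: Corundum has white streak — does not match.
Everything matches except the streak.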